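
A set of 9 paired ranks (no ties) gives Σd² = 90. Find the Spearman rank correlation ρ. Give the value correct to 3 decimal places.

ρ = 1 − 6Σd² / [n(n²−1)] = 1 − 6×90 / (9×80)
  = 1 − 540/720 = 1 − 0.7500 ≈ 0.250

0.250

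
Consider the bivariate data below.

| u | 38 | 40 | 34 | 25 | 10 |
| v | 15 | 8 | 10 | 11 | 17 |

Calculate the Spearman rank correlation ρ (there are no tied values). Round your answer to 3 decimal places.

-0.700

Rank u: 4, 5, 3, 2, 1
Rank v: 4, 1, 2, 3, 5
d = rank(u) − rank(v): 0, 4, 1, -1, -4; Σd² = 34
ρ = 1 − 6Σd² / [n(n²−1)] = 1 − 6×34 / (5×24) = 1 − 204/120 ≈ -0.700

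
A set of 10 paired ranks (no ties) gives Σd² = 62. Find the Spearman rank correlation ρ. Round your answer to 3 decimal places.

0.624

ρ = 1 − 6Σd² / [n(n²−1)] = 1 − 6×62 / (10×99)
  = 1 − 372/990 = 1 − 0.3758 ≈ 0.624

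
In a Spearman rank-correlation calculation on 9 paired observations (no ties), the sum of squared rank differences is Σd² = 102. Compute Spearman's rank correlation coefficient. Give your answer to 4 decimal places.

ρ = 1 − 6Σd² / [n(n²−1)] = 1 − 6×102 / (9×80)
  = 1 − 612/720 = 1 − 0.85000 ≈ 0.1500

0.1500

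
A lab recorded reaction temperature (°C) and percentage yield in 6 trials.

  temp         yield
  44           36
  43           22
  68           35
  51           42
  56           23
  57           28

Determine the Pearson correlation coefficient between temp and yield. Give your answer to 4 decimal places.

0.1268

n = 6, Σx = 319, Σy = 186, Σx² = 17395, Σy² = 6082, Σxy = 9936
nΣxy − ΣxΣy = 59616 − 59334 = 282
nΣx² − (Σx)² = 104370 − 101761 = 2609; nΣy² − (Σy)² = 36492 − 34596 = 1896
r = 282 / √(2609 × 1896) = 282 / 2224.1097 ≈ 0.1268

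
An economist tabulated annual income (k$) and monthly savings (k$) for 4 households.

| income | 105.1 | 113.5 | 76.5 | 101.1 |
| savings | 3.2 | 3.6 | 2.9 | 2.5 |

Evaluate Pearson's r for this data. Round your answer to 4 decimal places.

0.5005

n = 4, Σx = 396.2, Σy = 12.2, Σx² = 40001.72, Σy² = 37.86, Σxy = 1219.52
nΣxy − ΣxΣy = 4878.08 − 4833.64 = 44.44
nΣx² − (Σx)² = 160006.88 − 156974.44 = 3032.44; nΣy² − (Σy)² = 151.44 − 148.84 = 2.6
r = 44.44 / √(3032.44 × 2.6) = 44.44 / 88.7938 ≈ 0.5005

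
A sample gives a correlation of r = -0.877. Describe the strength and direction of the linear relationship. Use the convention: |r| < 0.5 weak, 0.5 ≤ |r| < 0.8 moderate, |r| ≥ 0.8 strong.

r = -0.877 < 0 so the relationship is negative.
|r| = 0.877, which falls in the strong range.

strong negative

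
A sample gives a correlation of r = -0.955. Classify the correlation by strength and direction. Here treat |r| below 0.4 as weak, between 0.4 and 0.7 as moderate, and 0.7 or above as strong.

strong negative

r = -0.955 < 0 so the relationship is negative.
|r| = 0.955, which falls in the strong range.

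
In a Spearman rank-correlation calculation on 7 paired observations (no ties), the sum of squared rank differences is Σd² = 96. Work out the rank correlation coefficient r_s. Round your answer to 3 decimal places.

ρ = 1 − 6Σd² / [n(n²−1)] = 1 − 6×96 / (7×48)
  = 1 − 576/336 = 1 − 1.7143 ≈ -0.714

-0.714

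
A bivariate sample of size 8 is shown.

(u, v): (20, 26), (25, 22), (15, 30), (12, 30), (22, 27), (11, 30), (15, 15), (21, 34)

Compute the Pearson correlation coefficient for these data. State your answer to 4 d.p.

n = 8, Σu = 141, Σv = 214, Σu² = 2665, Σv² = 5970, Σuv = 3743
nΣuv − ΣuΣv = 29944 − 30174 = -230
nΣu² − (Σu)² = 21320 − 19881 = 1439; nΣv² − (Σv)² = 47760 − 45796 = 1964
r = -230 / √(1439 × 1964) = -230 / 1681.1294 ≈ -0.1368

-0.1368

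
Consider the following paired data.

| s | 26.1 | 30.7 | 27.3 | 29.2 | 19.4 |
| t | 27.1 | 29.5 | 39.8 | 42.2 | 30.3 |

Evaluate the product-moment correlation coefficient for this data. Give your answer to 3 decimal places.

n = 5, Σs = 132.7, Σt = 168.9, Σs² = 3597.99, Σt² = 5887.63, Σst = 4519.56
nΣst − ΣsΣt = 22597.8 − 22413.03 = 184.77
nΣs² − (Σs)² = 17989.95 − 17609.29 = 380.66; nΣt² − (Σt)² = 29438.15 − 28527.21 = 910.94
r = 184.77 / √(380.66 × 910.94) = 184.77 / 588.8620 ≈ 0.314

0.314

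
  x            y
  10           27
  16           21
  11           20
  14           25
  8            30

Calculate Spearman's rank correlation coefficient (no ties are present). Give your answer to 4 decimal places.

-0.7000

Rank x: 2, 5, 3, 4, 1
Rank y: 4, 2, 1, 3, 5
d = rank(x) − rank(y): -2, 3, 2, 1, -4; Σd² = 34
ρ = 1 − 6Σd² / [n(n²−1)] = 1 − 6×34 / (5×24) = 1 − 204/120 ≈ -0.7000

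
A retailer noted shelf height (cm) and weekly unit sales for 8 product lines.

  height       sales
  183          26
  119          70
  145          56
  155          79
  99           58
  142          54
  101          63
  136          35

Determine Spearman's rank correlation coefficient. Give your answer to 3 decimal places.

-0.310

Rank height: 8, 3, 6, 7, 1, 5, 2, 4
Rank sales: 1, 7, 4, 8, 5, 3, 6, 2
d = rank(height) − rank(sales): 7, -4, 2, -1, -4, 2, -4, 2; Σd² = 110
ρ = 1 − 6Σd² / [n(n²−1)] = 1 − 6×110 / (8×63) = 1 − 660/504 ≈ -0.310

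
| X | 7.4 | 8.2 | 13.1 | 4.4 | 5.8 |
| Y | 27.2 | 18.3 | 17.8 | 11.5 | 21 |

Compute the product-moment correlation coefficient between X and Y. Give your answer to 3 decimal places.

0.154

n = 5, ΣX = 38.9, ΣY = 95.8, ΣX² = 346.61, ΣY² = 1964.82, ΣXY = 756.92
nΣXY − ΣXΣY = 3784.6 − 3726.62 = 57.98
nΣX² − (ΣX)² = 1733.05 − 1513.21 = 219.84; nΣY² − (ΣY)² = 9824.1 − 9177.64 = 646.46
r = 57.98 / √(219.84 × 646.46) = 57.98 / 376.9851 ≈ 0.154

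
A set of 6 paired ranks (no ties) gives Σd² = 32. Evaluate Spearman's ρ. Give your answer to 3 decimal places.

0.086

ρ = 1 − 6Σd² / [n(n²−1)] = 1 − 6×32 / (6×35)
  = 1 − 192/210 = 1 − 0.9143 ≈ 0.086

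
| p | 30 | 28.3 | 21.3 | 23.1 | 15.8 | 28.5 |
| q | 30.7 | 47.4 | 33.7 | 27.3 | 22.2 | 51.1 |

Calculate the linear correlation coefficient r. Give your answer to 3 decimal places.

0.686

n = 6, Σp = 147, Σq = 212.4, Σp² = 3750.08, Σq² = 8174.28, Σpq = 5417.97
nΣpq − ΣpΣq = 32507.82 − 31222.8 = 1285.02
nΣp² − (Σp)² = 22500.48 − 21609 = 891.48; nΣq² − (Σq)² = 49045.68 − 45113.76 = 3931.92
r = 1285.02 / √(891.48 × 3931.92) = 1285.02 / 1872.2254 ≈ 0.686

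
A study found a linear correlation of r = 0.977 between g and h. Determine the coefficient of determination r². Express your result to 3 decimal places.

0.955

r² = (0.977)² = 0.955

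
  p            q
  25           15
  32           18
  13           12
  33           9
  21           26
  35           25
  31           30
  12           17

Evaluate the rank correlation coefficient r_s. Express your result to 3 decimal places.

Rank p: 4, 6, 2, 7, 3, 8, 5, 1
Rank q: 3, 5, 2, 1, 7, 6, 8, 4
d = rank(p) − rank(q): 1, 1, 0, 6, -4, 2, -3, -3; Σd² = 76
ρ = 1 − 6Σd² / [n(n²−1)] = 1 − 6×76 / (8×63) = 1 − 456/504 ≈ 0.095

0.095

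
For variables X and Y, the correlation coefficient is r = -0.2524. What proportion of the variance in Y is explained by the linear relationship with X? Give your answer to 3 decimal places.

r² = (-0.2524)² = 0.064

0.064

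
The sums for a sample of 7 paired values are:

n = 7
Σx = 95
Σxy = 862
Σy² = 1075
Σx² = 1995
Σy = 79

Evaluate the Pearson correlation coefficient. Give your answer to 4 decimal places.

-0.5841

r = (nΣxy − ΣxΣy) / √[(nΣx² − (Σx)²)(nΣy² − (Σy)²)]
Numerator: 7×862 − 95×79 = -1471
Denominator: √[(13965 − 9025)(7525 − 6241)] = √[4940 × 1284] = 2518.5234
r = -1471 / 2518.5234 ≈ -0.5841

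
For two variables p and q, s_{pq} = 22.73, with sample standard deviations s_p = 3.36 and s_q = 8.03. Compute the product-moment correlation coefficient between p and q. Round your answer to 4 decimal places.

r = Cov(p,q) / (s_p · s_q) = 22.73 / (3.36 × 8.03)
  = 22.73 / 26.9808 ≈ 0.8425

0.8425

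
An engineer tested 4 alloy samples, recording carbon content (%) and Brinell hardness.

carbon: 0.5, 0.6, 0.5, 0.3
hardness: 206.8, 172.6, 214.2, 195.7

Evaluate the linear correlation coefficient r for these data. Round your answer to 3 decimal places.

-0.313

n = 4, Σx = 1.9, Σy = 789.3, Σx² = 0.95, Σy² = 156737.13, Σxy = 372.77
nΣxy − ΣxΣy = 1491.08 − 1499.67 = -8.59
nΣx² − (Σx)² = 3.8 − 3.61 = 0.19; nΣy² − (Σy)² = 626948.52 − 622994.49 = 3954.03
r = -8.59 / √(0.19 × 3954.03) = -8.59 / 27.4092 ≈ -0.313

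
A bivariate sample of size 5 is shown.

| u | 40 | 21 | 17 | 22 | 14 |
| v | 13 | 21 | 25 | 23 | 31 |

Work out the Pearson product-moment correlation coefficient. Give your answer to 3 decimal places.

-0.944

n = 5, Σu = 114, Σv = 113, Σu² = 3010, Σv² = 2725, Σuv = 2326
nΣuv − ΣuΣv = 11630 − 12882 = -1252
nΣu² − (Σu)² = 15050 − 12996 = 2054; nΣv² − (Σv)² = 13625 − 12769 = 856
r = -1252 / √(2054 × 856) = -1252 / 1325.9804 ≈ -0.944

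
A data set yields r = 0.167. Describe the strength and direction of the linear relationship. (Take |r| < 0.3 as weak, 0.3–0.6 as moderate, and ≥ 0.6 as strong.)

weak positive

r = 0.167 > 0 so the relationship is positive.
|r| = 0.167, which falls in the weak range.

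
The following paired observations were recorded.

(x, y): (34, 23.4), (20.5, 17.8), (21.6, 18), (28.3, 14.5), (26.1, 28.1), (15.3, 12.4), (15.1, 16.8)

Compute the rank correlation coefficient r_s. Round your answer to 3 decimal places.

Rank x: 7, 3, 4, 6, 5, 2, 1
Rank y: 6, 4, 5, 2, 7, 1, 3
d = rank(x) − rank(y): 1, -1, -1, 4, -2, 1, -2; Σd² = 28
ρ = 1 − 6Σd² / [n(n²−1)] = 1 − 6×28 / (7×48) = 1 − 168/336 ≈ 0.500

0.500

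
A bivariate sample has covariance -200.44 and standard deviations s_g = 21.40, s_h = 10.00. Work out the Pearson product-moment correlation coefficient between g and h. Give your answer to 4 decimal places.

r = Cov(g,h) / (s_g · s_h) = -200.44 / (21.40 × 10.00)
  = -200.44 / 214.0000 ≈ -0.9366

-0.9366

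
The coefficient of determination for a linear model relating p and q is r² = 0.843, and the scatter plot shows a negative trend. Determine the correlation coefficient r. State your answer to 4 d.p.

|r| = √0.843 = 0.9182
The association is negative, so r = −0.9182.

-0.9182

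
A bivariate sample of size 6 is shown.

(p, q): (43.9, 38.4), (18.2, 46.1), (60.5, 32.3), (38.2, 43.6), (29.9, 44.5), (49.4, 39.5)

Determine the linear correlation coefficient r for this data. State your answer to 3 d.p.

-0.936

n = 6, Σp = 240.1, Σq = 244.4, Σp² = 10712.31, Σq² = 10084.52, Σpq = 9426.3
nΣpq − ΣpΣq = 56557.8 − 58680.44 = -2122.64
nΣp² − (Σp)² = 64273.86 − 57648.01 = 6625.85; nΣq² − (Σq)² = 60507.12 − 59731.36 = 775.76
r = -2122.64 / √(6625.85 × 775.76) = -2122.64 / 2267.1721 ≈ -0.936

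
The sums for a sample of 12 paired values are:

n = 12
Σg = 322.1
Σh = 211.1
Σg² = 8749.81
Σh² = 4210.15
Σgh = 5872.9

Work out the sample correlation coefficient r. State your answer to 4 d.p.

r = (nΣgh − ΣgΣh) / √[(nΣg² − (Σg)²)(nΣh² − (Σh)²)]
Numerator: 12×5872.9 − 322.1×211.1 = 2479.49
Denominator: √[(104997.72 − 103748.41)(50521.8 − 44563.21)] = √[1249.31 × 5958.59] = 2728.3926
r = 2479.49 / 2728.3926 ≈ 0.9088

0.9088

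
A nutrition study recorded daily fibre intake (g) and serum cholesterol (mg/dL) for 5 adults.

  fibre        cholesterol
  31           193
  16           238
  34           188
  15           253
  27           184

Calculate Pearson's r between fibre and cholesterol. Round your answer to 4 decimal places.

-0.9312

n = 5, Σx = 123, Σy = 1056, Σx² = 3327, Σy² = 227102, Σxy = 24946
nΣxy − ΣxΣy = 124730 − 129888 = -5158
nΣx² − (Σx)² = 16635 − 15129 = 1506; nΣy² − (Σy)² = 1135510 − 1115136 = 20374
r = -5158 / √(1506 × 20374) = -5158 / 5539.2458 ≈ -0.9312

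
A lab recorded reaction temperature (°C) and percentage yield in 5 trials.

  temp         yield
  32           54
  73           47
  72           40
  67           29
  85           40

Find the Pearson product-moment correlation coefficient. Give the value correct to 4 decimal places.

-0.5855

n = 5, Σx = 329, Σy = 210, Σx² = 23251, Σy² = 9166, Σxy = 13382
nΣxy − ΣxΣy = 66910 − 69090 = -2180
nΣx² − (Σx)² = 116255 − 108241 = 8014; nΣy² − (Σy)² = 45830 − 44100 = 1730
r = -2180 / √(8014 × 1730) = -2180 / 3723.4688 ≈ -0.5855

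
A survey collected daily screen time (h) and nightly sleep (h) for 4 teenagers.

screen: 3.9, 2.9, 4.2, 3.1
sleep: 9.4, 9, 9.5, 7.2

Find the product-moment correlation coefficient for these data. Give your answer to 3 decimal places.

0.624

n = 4, Σx = 14.1, Σy = 35.1, Σx² = 50.87, Σy² = 311.45, Σxy = 124.98
nΣxy − ΣxΣy = 499.92 − 494.91 = 5.01
nΣx² − (Σx)² = 203.48 − 198.81 = 4.67; nΣy² − (Σy)² = 1245.8 − 1232.01 = 13.79
r = 5.01 / √(4.67 × 13.79) = 5.01 / 8.0249 ≈ 0.624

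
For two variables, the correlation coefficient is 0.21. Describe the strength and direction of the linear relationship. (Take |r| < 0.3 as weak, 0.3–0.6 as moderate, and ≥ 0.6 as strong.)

weak positive

r = 0.21 > 0 so the relationship is positive.
|r| = 0.21, which falls in the weak range.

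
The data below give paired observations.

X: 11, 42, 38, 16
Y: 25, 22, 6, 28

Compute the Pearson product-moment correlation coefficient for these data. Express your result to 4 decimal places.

-0.6386

n = 4, ΣX = 107, ΣY = 81, ΣX² = 3585, ΣY² = 1929, ΣXY = 1875
nΣXY − ΣXΣY = 7500 − 8667 = -1167
nΣX² − (ΣX)² = 14340 − 11449 = 2891; nΣY² − (ΣY)² = 7716 − 6561 = 1155
r = -1167 / √(2891 × 1155) = -1167 / 1827.3218 ≈ -0.6386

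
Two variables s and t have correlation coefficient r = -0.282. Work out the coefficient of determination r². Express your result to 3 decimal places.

r² = (-0.282)² = 0.080

0.080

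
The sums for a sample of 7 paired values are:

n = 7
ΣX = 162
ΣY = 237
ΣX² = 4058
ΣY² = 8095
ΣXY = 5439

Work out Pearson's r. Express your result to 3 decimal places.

-0.310

r = (nΣXY − ΣXΣY) / √[(nΣX² − (ΣX)²)(nΣY² − (ΣY)²)]
Numerator: 7×5439 − 162×237 = -321
Denominator: √[(28406 − 26244)(56665 − 56169)] = √[2162 × 496] = 1035.5443
r = -321 / 1035.5443 ≈ -0.310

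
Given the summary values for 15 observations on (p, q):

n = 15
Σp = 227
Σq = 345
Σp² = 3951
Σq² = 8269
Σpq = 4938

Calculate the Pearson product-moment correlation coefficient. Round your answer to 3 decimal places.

r = (nΣpq − ΣpΣq) / √[(nΣp² − (Σp)²)(nΣq² − (Σq)²)]
Numerator: 15×4938 − 227×345 = -4245
Denominator: √[(59265 − 51529)(124035 − 119025)] = √[7736 × 5010] = 6225.5409
r = -4245 / 6225.5409 ≈ -0.682

-0.682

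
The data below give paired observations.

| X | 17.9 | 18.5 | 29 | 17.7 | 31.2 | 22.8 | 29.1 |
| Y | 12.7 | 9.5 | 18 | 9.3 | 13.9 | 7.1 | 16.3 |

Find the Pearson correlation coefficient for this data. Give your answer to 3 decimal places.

0.697

n = 7, ΣX = 166.2, ΣY = 86.8, ΣX² = 4157.04, ΣY² = 1171.34, ΣXY = 2159.58
nΣXY − ΣXΣY = 15117.06 − 14426.16 = 690.9
nΣX² − (ΣX)² = 29099.28 − 27622.44 = 1476.84; nΣY² − (ΣY)² = 8199.38 − 7534.24 = 665.14
r = 690.9 / √(1476.84 × 665.14) = 690.9 / 991.1132 ≈ 0.697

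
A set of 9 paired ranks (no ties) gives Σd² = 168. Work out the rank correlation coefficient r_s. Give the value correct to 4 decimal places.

ρ = 1 − 6Σd² / [n(n²−1)] = 1 − 6×168 / (9×80)
  = 1 − 1008/720 = 1 − 1.40000 ≈ -0.4000

-0.4000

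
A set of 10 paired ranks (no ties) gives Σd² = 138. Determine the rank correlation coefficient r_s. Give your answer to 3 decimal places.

ρ = 1 − 6Σd² / [n(n²−1)] = 1 − 6×138 / (10×99)
  = 1 − 828/990 = 1 − 0.8364 ≈ 0.164

0.164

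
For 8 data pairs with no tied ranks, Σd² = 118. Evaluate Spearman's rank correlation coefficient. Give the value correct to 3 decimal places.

ρ = 1 − 6Σd² / [n(n²−1)] = 1 − 6×118 / (8×63)
  = 1 − 708/504 = 1 − 1.4048 ≈ -0.405

-0.405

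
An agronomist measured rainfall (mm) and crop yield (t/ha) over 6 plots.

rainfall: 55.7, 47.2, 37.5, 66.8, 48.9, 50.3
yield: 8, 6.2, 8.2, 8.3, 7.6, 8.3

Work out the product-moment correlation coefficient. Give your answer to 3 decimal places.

0.243

n = 6, Σx = 306.4, Σy = 46.6, Σx² = 16120.12, Σy² = 365.22, Σxy = 2389.31
nΣxy − ΣxΣy = 14335.86 − 14278.24 = 57.62
nΣx² − (Σx)² = 96720.72 − 93880.96 = 2839.76; nΣy² − (Σy)² = 2191.32 − 2171.56 = 19.76
r = 57.62 / √(2839.76 × 19.76) = 57.62 / 236.8832 ≈ 0.243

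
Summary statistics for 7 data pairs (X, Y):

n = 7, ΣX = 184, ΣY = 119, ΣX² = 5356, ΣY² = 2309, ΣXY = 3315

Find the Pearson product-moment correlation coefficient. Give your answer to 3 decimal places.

0.485

r = (nΣXY − ΣXΣY) / √[(nΣX² − (ΣX)²)(nΣY² − (ΣY)²)]
Numerator: 7×3315 − 184×119 = 1309
Denominator: √[(37492 − 33856)(16163 − 14161)] = √[3636 × 2002] = 2698.0126
r = 1309 / 2698.0126 ≈ 0.485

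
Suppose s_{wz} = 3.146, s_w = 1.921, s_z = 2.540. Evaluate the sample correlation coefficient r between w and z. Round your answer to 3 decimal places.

0.645

r = Cov(w,z) / (s_w · s_z) = 3.146 / (1.921 × 2.540)
  = 3.146 / 4.8793 ≈ 0.645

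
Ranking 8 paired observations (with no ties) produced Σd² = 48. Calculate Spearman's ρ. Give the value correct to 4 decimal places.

ρ = 1 − 6Σd² / [n(n²−1)] = 1 − 6×48 / (8×63)
  = 1 − 288/504 = 1 − 0.57143 ≈ 0.4286

0.4286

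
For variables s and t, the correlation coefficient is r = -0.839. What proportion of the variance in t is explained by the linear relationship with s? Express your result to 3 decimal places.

r² = (-0.839)² = 0.704

0.704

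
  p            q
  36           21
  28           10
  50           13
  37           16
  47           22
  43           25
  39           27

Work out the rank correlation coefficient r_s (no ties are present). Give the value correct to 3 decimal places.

Rank p: 2, 1, 7, 3, 6, 5, 4
Rank q: 4, 1, 2, 3, 5, 6, 7
d = rank(p) − rank(q): -2, 0, 5, 0, 1, -1, -3; Σd² = 40
ρ = 1 − 6Σd² / [n(n²−1)] = 1 − 6×40 / (7×48) = 1 − 240/336 ≈ 0.286

0.286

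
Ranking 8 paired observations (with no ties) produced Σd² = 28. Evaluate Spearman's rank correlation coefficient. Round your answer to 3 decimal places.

ρ = 1 − 6Σd² / [n(n²−1)] = 1 − 6×28 / (8×63)
  = 1 − 168/504 = 1 − 0.3333 ≈ 0.667

0.667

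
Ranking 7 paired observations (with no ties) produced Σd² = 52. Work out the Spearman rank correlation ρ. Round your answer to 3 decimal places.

ρ = 1 − 6Σd² / [n(n²−1)] = 1 − 6×52 / (7×48)
  = 1 − 312/336 = 1 − 0.9286 ≈ 0.071

0.071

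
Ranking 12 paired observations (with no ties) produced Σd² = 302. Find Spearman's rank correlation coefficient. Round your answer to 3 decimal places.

-0.056

ρ = 1 − 6Σd² / [n(n²−1)] = 1 − 6×302 / (12×143)
  = 1 − 1812/1716 = 1 − 1.0559 ≈ -0.056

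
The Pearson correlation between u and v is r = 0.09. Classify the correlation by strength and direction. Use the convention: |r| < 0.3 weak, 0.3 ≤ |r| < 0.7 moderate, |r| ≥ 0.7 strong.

weak positive

r = 0.09 > 0 so the relationship is positive.
|r| = 0.09, which falls in the weak range.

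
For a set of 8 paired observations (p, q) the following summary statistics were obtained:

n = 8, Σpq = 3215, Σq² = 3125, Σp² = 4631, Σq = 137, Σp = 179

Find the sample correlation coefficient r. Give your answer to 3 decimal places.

r = (nΣpq − ΣpΣq) / √[(nΣp² − (Σp)²)(nΣq² − (Σq)²)]
Numerator: 8×3215 − 179×137 = 1197
Denominator: √[(37048 − 32041)(25000 − 18769)] = √[5007 × 6231] = 5585.5722
r = 1197 / 5585.5722 ≈ 0.214

0.214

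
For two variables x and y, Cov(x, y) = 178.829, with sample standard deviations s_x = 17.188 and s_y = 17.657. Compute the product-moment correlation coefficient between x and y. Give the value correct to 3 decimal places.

r = Cov(x,y) / (s_x · s_y) = 178.829 / (17.188 × 17.657)
  = 178.829 / 303.4885 ≈ 0.589

0.589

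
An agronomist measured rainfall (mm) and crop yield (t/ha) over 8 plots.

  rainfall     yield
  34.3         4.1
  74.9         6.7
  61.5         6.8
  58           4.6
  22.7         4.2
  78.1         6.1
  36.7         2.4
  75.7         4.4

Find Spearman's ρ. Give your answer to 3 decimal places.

Rank rainfall: 2, 6, 5, 4, 1, 8, 3, 7
Rank yield: 2, 7, 8, 5, 3, 6, 1, 4
d = rank(rainfall) − rank(yield): 0, -1, -3, -1, -2, 2, 2, 3; Σd² = 32
ρ = 1 − 6Σd² / [n(n²−1)] = 1 − 6×32 / (8×63) = 1 − 192/504 ≈ 0.619

0.619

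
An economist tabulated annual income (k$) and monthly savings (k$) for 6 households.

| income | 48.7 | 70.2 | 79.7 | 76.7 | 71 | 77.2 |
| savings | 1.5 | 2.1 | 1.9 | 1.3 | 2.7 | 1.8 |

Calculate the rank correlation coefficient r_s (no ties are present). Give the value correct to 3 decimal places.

Rank income: 1, 2, 6, 4, 3, 5
Rank savings: 2, 5, 4, 1, 6, 3
d = rank(income) − rank(savings): -1, -3, 2, 3, -3, 2; Σd² = 36
ρ = 1 − 6Σd² / [n(n²−1)] = 1 − 6×36 / (6×35) = 1 − 216/210 ≈ -0.029

-0.029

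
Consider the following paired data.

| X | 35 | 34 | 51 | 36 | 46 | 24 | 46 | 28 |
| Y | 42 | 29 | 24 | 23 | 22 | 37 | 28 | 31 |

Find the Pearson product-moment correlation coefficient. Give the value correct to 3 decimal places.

n = 8, ΣX = 300, ΣY = 236, ΣX² = 11870, ΣY² = 7308, ΣXY = 8564
nΣXY − ΣXΣY = 68512 − 70800 = -2288
nΣX² − (ΣX)² = 94960 − 90000 = 4960; nΣY² − (ΣY)² = 58464 − 55696 = 2768
r = -2288 / √(4960 × 2768) = -2288 / 3705.3043 ≈ -0.617

-0.617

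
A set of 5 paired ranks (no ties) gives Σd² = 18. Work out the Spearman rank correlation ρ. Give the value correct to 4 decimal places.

0.1000

ρ = 1 − 6Σd² / [n(n²−1)] = 1 − 6×18 / (5×24)
  = 1 − 108/120 = 1 − 0.90000 ≈ 0.1000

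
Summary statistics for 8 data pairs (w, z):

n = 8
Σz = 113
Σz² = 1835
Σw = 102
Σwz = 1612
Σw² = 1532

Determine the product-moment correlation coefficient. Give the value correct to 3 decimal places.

0.728

r = (nΣwz − ΣwΣz) / √[(nΣw² − (Σw)²)(nΣz² − (Σz)²)]
Numerator: 8×1612 − 102×113 = 1370
Denominator: √[(12256 − 10404)(14680 − 12769)] = √[1852 × 1911] = 1881.2687
r = 1370 / 1881.2687 ≈ 0.728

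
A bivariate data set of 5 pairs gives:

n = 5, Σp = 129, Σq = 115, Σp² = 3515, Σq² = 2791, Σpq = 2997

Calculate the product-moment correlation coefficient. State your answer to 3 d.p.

0.182

r = (nΣpq − ΣpΣq) / √[(nΣp² − (Σp)²)(nΣq² − (Σq)²)]
Numerator: 5×2997 − 129×115 = 150
Denominator: √[(17575 − 16641)(13955 − 13225)] = √[934 × 730] = 825.7239
r = 150 / 825.7239 ≈ 0.182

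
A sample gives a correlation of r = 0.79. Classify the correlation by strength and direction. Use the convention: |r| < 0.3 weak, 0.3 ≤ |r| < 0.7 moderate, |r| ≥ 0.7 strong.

strong positive

r = 0.79 > 0 so the relationship is positive.
|r| = 0.79, which falls in the strong range.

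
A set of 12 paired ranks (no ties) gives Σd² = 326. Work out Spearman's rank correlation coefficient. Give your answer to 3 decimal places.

-0.140

ρ = 1 − 6Σd² / [n(n²−1)] = 1 − 6×326 / (12×143)
  = 1 − 1956/1716 = 1 − 1.1399 ≈ -0.140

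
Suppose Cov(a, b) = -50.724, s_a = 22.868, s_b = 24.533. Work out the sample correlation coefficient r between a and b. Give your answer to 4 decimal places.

r = Cov(a,b) / (s_a · s_b) = -50.724 / (22.868 × 24.533)
  = -50.724 / 561.0206 ≈ -0.0904

-0.0904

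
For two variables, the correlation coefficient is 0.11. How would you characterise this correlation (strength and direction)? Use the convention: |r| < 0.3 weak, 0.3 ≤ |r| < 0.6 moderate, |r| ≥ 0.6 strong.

r = 0.11 > 0 so the relationship is positive.
|r| = 0.11, which falls in the weak range.

weak positive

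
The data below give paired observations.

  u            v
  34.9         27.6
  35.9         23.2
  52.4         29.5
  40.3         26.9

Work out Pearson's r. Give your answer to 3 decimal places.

0.695

n = 4, Σu = 163.5, Σv = 107.2, Σu² = 6876.67, Σv² = 2893.86, Σuv = 4425.99
nΣuv − ΣuΣv = 17703.96 − 17527.2 = 176.76
nΣu² − (Σu)² = 27506.68 − 26732.25 = 774.43; nΣv² − (Σv)² = 11575.44 − 11491.84 = 83.6
r = 176.76 / √(774.43 × 83.6) = 176.76 / 254.4452 ≈ 0.695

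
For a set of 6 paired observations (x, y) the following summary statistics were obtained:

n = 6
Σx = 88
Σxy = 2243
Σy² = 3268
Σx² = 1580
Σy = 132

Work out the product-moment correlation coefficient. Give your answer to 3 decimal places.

r = (nΣxy − ΣxΣy) / √[(nΣx² − (Σx)²)(nΣy² − (Σy)²)]
Numerator: 6×2243 − 88×132 = 1842
Denominator: √[(9480 − 7744)(19608 − 17424)] = √[1736 × 2184] = 1947.1579
r = 1842 / 1947.1579 ≈ 0.946

0.946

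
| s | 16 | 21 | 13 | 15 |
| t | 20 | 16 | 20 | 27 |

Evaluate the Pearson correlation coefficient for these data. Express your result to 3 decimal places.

-0.594

n = 4, Σs = 65, Σt = 83, Σs² = 1091, Σt² = 1785, Σst = 1321
nΣst − ΣsΣt = 5284 − 5395 = -111
nΣs² − (Σs)² = 4364 − 4225 = 139; nΣt² − (Σt)² = 7140 − 6889 = 251
r = -111 / √(139 × 251) = -111 / 186.7860 ≈ -0.594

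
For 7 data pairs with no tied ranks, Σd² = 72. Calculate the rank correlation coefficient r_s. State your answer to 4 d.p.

ρ = 1 − 6Σd² / [n(n²−1)] = 1 − 6×72 / (7×48)
  = 1 − 432/336 = 1 − 1.28571 ≈ -0.2857

-0.2857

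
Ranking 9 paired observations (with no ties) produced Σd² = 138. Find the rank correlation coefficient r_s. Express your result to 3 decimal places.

-0.150

ρ = 1 − 6Σd² / [n(n²−1)] = 1 − 6×138 / (9×80)
  = 1 − 828/720 = 1 − 1.1500 ≈ -0.150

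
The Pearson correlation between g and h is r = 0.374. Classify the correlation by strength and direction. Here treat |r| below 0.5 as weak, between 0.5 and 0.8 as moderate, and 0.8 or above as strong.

weak positive

r = 0.374 > 0 so the relationship is positive.
|r| = 0.374, which falls in the weak range.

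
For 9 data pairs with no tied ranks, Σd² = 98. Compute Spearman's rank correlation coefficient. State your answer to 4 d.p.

ρ = 1 − 6Σd² / [n(n²−1)] = 1 − 6×98 / (9×80)
  = 1 − 588/720 = 1 − 0.81667 ≈ 0.1833

0.1833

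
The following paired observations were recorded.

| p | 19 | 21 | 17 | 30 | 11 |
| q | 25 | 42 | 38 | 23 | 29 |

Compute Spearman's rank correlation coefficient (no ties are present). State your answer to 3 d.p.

-0.300

Rank p: 3, 4, 2, 5, 1
Rank q: 2, 5, 4, 1, 3
d = rank(p) − rank(q): 1, -1, -2, 4, -2; Σd² = 26
ρ = 1 − 6Σd² / [n(n²−1)] = 1 − 6×26 / (5×24) = 1 − 156/120 ≈ -0.300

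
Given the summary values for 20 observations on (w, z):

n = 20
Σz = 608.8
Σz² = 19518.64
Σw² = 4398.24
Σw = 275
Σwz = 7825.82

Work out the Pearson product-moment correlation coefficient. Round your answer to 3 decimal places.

r = (nΣwz − ΣwΣz) / √[(nΣw² − (Σw)²)(nΣz² − (Σz)²)]
Numerator: 20×7825.82 − 275×608.8 = -10903.6
Denominator: √[(87964.8 − 75625)(390372.8 − 370637.44)] = √[12339.8 × 19735.36] = 15605.4604
r = -10903.6 / 15605.4604 ≈ -0.699

-0.699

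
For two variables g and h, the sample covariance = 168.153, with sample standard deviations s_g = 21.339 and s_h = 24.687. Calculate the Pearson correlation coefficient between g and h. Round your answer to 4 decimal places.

r = Cov(g,h) / (s_g · s_h) = 168.153 / (21.339 × 24.687)
  = 168.153 / 526.7959 ≈ 0.3192

0.3192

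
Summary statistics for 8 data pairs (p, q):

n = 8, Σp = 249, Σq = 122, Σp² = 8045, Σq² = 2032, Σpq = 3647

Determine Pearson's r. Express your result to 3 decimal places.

r = (nΣpq − ΣpΣq) / √[(nΣp² − (Σp)²)(nΣq² − (Σq)²)]
Numerator: 8×3647 − 249×122 = -1202
Denominator: √[(64360 − 62001)(16256 − 14884)] = √[2359 × 1372] = 1799.0409
r = -1202 / 1799.0409 ≈ -0.668

-0.668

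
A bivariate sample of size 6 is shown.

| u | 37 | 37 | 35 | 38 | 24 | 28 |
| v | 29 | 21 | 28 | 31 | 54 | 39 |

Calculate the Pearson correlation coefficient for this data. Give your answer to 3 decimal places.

-0.913

n = 6, Σu = 199, Σv = 202, Σu² = 6767, Σv² = 7464, Σuv = 6396
nΣuv − ΣuΣv = 38376 − 40198 = -1822
nΣu² − (Σu)² = 40602 − 39601 = 1001; nΣv² − (Σv)² = 44784 − 40804 = 3980
r = -1822 / √(1001 × 3980) = -1822 / 1995.9910 ≈ -0.913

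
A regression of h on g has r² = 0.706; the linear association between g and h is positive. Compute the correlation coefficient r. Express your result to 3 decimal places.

|r| = √0.706 = 0.840
The association is positive, so r = 0.840.

0.840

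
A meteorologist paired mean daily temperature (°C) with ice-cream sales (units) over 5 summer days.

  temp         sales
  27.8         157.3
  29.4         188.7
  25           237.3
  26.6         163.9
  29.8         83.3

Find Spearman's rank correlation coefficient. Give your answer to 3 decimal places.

-0.700

Rank temp: 3, 4, 1, 2, 5
Rank sales: 2, 4, 5, 3, 1
d = rank(temp) − rank(sales): 1, 0, -4, -1, 4; Σd² = 34
ρ = 1 − 6Σd² / [n(n²−1)] = 1 − 6×34 / (5×24) = 1 − 204/120 ≈ -0.700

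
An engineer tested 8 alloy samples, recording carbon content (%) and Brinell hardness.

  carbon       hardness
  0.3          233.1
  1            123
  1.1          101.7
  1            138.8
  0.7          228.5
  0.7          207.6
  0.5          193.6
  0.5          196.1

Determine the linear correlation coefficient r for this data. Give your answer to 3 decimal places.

n = 8, Σx = 5.8, Σy = 1422.4, Σx² = 4.78, Σy² = 270319.12, Σxy = 943.72
nΣxy − ΣxΣy = 7549.76 − 8249.92 = -700.16
nΣx² − (Σx)² = 38.24 − 33.64 = 4.6; nΣy² − (Σy)² = 2162552.96 − 2023221.76 = 139331.2
r = -700.16 / √(4.6 × 139331.2) = -700.16 / 800.5770 ≈ -0.875

-0.875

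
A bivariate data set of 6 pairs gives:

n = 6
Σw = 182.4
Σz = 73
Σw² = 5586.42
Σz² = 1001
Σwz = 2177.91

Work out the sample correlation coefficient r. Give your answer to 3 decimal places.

-0.604

r = (nΣwz − ΣwΣz) / √[(nΣw² − (Σw)²)(nΣz² − (Σz)²)]
Numerator: 6×2177.91 − 182.4×73 = -247.74
Denominator: √[(33518.52 − 33269.76)(6006 − 5329)] = √[248.76 × 677] = 410.3785
r = -247.74 / 410.3785 ≈ -0.604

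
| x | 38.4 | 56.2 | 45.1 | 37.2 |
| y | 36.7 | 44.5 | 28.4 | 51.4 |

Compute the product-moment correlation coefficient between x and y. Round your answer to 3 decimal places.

n = 4, Σx = 176.9, Σy = 161, Σx² = 8050.85, Σy² = 6775.66, Σxy = 7103.1
nΣxy − ΣxΣy = 28412.4 − 28480.9 = -68.5
nΣx² − (Σx)² = 32203.4 − 31293.61 = 909.79; nΣy² − (Σy)² = 27102.64 − 25921 = 1181.64
r = -68.5 / √(909.79 × 1181.64) = -68.5 / 1036.8434 ≈ -0.066

-0.066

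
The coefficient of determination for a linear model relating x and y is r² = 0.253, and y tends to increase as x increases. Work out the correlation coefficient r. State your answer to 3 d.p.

0.503

|r| = √0.253 = 0.503
The association is positive, so r = 0.503.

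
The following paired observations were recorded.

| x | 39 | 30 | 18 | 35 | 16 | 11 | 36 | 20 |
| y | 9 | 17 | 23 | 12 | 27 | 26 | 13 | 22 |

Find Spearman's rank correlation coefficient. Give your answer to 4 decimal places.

Rank x: 8, 5, 3, 6, 2, 1, 7, 4
Rank y: 1, 4, 6, 2, 8, 7, 3, 5
d = rank(x) − rank(y): 7, 1, -3, 4, -6, -6, 4, -1; Σd² = 164
ρ = 1 − 6Σd² / [n(n²−1)] = 1 − 6×164 / (8×63) = 1 − 984/504 ≈ -0.9524

-0.9524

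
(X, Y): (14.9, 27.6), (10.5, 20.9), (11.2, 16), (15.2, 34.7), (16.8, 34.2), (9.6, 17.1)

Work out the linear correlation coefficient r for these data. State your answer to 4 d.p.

n = 6, ΣX = 78.2, ΣY = 150.5, ΣX² = 1063.14, ΣY² = 4120.71, ΣXY = 2076.05
nΣXY − ΣXΣY = 12456.3 − 11769.1 = 687.2
nΣX² − (ΣX)² = 6378.84 − 6115.24 = 263.6; nΣY² − (ΣY)² = 24724.26 − 22650.25 = 2074.01
r = 687.2 / √(263.6 × 2074.01) = 687.2 / 739.3978 ≈ 0.9294

0.9294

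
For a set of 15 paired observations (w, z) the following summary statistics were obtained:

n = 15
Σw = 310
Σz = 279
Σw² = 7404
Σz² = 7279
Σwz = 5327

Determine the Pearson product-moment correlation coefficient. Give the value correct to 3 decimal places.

r = (nΣwz − ΣwΣz) / √[(nΣw² − (Σw)²)(nΣz² − (Σz)²)]
Numerator: 15×5327 − 310×279 = -6585
Denominator: √[(111060 − 96100)(109185 − 77841)] = √[14960 × 31344] = 21654.2430
r = -6585 / 21654.2430 ≈ -0.304

-0.304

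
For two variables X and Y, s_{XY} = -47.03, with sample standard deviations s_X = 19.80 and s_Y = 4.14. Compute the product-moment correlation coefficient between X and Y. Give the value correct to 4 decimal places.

r = Cov(X,Y) / (s_X · s_Y) = -47.03 / (19.80 × 4.14)
  = -47.03 / 81.9720 ≈ -0.5737

-0.5737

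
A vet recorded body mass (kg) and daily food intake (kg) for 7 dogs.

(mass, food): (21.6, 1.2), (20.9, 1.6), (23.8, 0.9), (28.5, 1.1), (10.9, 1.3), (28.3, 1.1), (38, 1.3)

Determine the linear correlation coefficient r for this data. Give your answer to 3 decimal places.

-0.184

n = 7, Σx = 172, Σy = 8.5, Σx² = 4645.76, Σy² = 10.61, Σxy = 206.83
nΣxy − ΣxΣy = 1447.81 − 1462 = -14.19
nΣx² − (Σx)² = 32520.32 − 29584 = 2936.32; nΣy² − (Σy)² = 74.27 − 72.25 = 2.02
r = -14.19 / √(2936.32 × 2.02) = -14.19 / 77.0154 ≈ -0.184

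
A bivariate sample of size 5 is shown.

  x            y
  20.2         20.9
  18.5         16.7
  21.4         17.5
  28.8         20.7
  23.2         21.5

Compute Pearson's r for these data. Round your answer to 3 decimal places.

n = 5, Σx = 112.1, Σy = 97.3, Σx² = 2575.93, Σy² = 1912.69, Σxy = 2200.59
nΣxy − ΣxΣy = 11002.95 − 10907.33 = 95.62
nΣx² − (Σx)² = 12879.65 − 12566.41 = 313.24; nΣy² − (Σy)² = 9563.45 − 9467.29 = 96.16
r = 95.62 / √(313.24 × 96.16) = 95.62 / 173.5545 ≈ 0.551

0.551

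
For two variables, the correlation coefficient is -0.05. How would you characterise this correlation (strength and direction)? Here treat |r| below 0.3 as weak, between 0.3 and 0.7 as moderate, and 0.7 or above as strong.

r = -0.05 < 0 so the relationship is negative.
|r| = 0.05, which falls in the weak range.

weak negative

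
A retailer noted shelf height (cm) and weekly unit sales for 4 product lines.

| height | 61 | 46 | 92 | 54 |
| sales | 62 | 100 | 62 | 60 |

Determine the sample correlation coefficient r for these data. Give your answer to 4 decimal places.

n = 4, Σx = 253, Σy = 284, Σx² = 17217, Σy² = 21288, Σxy = 17326
nΣxy − ΣxΣy = 69304 − 71852 = -2548
nΣx² − (Σx)² = 68868 − 64009 = 4859; nΣy² − (Σy)² = 85152 − 80656 = 4496
r = -2548 / √(4859 × 4496) = -2548 / 4673.9773 ≈ -0.5451

-0.5451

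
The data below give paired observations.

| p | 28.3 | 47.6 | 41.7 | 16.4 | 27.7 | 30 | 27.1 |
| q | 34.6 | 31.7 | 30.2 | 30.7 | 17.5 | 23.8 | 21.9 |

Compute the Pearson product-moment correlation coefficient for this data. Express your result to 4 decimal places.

n = 7, Σp = 218.8, Σq = 190.4, Σp² = 7476.2, Σq² = 5408.88, Σpq = 6043.16
nΣpq − ΣpΣq = 42302.12 − 41659.52 = 642.6
nΣp² − (Σp)² = 52333.4 − 47873.44 = 4459.96; nΣq² − (Σq)² = 37862.16 − 36252.16 = 1610
r = 642.6 / √(4459.96 × 1610) = 642.6 / 2679.6521 ≈ 0.2398

0.2398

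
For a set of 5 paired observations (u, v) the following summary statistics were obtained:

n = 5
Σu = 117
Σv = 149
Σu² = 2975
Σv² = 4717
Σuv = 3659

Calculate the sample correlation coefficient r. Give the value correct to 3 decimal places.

0.673

r = (nΣuv − ΣuΣv) / √[(nΣu² − (Σu)²)(nΣv² − (Σv)²)]
Numerator: 5×3659 − 117×149 = 862
Denominator: √[(14875 − 13689)(23585 − 22201)] = √[1186 × 1384] = 1281.1807
r = 862 / 1281.1807 ≈ 0.673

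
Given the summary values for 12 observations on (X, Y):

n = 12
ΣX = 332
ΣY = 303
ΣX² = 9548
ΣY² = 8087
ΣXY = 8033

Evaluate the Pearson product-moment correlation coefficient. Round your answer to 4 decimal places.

-0.8799

r = (nΣXY − ΣXΣY) / √[(nΣX² − (ΣX)²)(nΣY² − (ΣY)²)]
Numerator: 12×8033 − 332×303 = -4200
Denominator: √[(114576 − 110224)(97044 − 91809)] = √[4352 × 5235] = 4773.1248
r = -4200 / 4773.1248 ≈ -0.8799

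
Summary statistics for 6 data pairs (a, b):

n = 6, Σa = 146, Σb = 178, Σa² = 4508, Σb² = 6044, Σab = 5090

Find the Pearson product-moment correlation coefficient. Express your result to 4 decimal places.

0.8884

r = (nΣab − ΣaΣb) / √[(nΣa² − (Σa)²)(nΣb² − (Σb)²)]
Numerator: 6×5090 − 146×178 = 4552
Denominator: √[(27048 − 21316)(36264 − 31684)] = √[5732 × 4580] = 5123.7252
r = 4552 / 5123.7252 ≈ 0.8884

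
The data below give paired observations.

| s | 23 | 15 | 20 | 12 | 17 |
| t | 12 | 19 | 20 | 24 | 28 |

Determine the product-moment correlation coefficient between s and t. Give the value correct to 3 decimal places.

-0.656

n = 5, Σs = 87, Σt = 103, Σs² = 1587, Σt² = 2265, Σst = 1725
nΣst − ΣsΣt = 8625 − 8961 = -336
nΣs² − (Σs)² = 7935 − 7569 = 366; nΣt² − (Σt)² = 11325 − 10609 = 716
r = -336 / √(366 × 716) = -336 / 511.9141 ≈ -0.656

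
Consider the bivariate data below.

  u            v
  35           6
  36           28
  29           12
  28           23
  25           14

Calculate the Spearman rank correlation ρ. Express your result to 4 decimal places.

0.1000

Rank u: 4, 5, 3, 2, 1
Rank v: 1, 5, 2, 4, 3
d = rank(u) − rank(v): 3, 0, 1, -2, -2; Σd² = 18
ρ = 1 − 6Σd² / [n(n²−1)] = 1 − 6×18 / (5×24) = 1 − 108/120 ≈ 0.1000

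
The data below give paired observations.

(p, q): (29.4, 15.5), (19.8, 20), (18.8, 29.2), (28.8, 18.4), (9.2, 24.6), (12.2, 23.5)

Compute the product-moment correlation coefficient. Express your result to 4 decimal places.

n = 6, Σp = 118.2, Σq = 131.2, Σp² = 2672.76, Σq² = 2988.86, Σpq = 2443.6
nΣpq − ΣpΣq = 14661.6 − 15507.84 = -846.24
nΣp² − (Σp)² = 16036.56 − 13971.24 = 2065.32; nΣq² − (Σq)² = 17933.16 − 17213.44 = 719.72
r = -846.24 / √(2065.32 × 719.72) = -846.24 / 1219.2014 ≈ -0.6941

-0.6941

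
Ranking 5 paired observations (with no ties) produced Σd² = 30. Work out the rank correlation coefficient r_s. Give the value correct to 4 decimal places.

ρ = 1 − 6Σd² / [n(n²−1)] = 1 − 6×30 / (5×24)
  = 1 − 180/120 = 1 − 1.50000 ≈ -0.5000

-0.5000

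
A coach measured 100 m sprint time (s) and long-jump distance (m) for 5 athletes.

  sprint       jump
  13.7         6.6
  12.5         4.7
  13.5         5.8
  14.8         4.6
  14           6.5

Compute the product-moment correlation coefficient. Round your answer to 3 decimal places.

0.066

n = 5, Σx = 68.5, Σy = 28.2, Σx² = 941.23, Σy² = 162.7, Σxy = 386.55
nΣxy − ΣxΣy = 1932.75 − 1931.7 = 1.05
nΣx² − (Σx)² = 4706.15 − 4692.25 = 13.9; nΣy² − (Σy)² = 813.5 − 795.24 = 18.26
r = 1.05 / √(13.9 × 18.26) = 1.05 / 15.9315 ≈ 0.066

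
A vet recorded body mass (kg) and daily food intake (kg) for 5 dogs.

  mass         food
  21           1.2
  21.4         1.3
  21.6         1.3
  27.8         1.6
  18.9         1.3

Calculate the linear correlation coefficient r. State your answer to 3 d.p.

0.894

n = 5, Σx = 110.7, Σy = 6.7, Σx² = 2495.57, Σy² = 9.07, Σxy = 150.15
nΣxy − ΣxΣy = 750.75 − 741.69 = 9.06
nΣx² − (Σx)² = 12477.85 − 12254.49 = 223.36; nΣy² − (Σy)² = 45.35 − 44.89 = 0.46
r = 9.06 / √(223.36 × 0.46) = 9.06 / 10.1364 ≈ 0.894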